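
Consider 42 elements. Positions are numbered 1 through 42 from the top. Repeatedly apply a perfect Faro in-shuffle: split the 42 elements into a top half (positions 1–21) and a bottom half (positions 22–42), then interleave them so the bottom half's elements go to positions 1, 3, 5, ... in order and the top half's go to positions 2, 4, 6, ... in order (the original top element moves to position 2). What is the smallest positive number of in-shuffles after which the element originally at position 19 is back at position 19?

Follow position 19 under repeated in-shuffles:
19 → 38 → 33 → 23 → 3 → 6 → 12 → 24 → 5 → 10 → 20 → 40 → 37 → 31 → 19
It first returns after 14 in-shuffles.

14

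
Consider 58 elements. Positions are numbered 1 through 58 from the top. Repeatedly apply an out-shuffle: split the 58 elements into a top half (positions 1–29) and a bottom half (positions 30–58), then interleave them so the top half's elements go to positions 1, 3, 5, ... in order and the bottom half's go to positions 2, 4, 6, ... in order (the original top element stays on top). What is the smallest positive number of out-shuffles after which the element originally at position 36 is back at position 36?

Follow position 36 under repeated out-shuffles:
36 → 14 → 27 → 53 → 48 → 38 → 18 → 35 → 12 → 23 → 45 → 32 → 6 → 11 → 21 → 41 → 24 → 47 → 36
It first returns after 18 out-shuffles.

18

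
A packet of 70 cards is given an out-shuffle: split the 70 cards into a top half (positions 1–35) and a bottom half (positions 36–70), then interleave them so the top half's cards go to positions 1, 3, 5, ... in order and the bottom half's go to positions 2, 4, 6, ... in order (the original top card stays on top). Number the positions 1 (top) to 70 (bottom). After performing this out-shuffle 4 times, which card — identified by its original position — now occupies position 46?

Work backwards from position 46, undoing one out-shuffle at a time:
46 ← 58 ← 64 ← 67 ← 34
So the card now at position 46 started at position 34.

34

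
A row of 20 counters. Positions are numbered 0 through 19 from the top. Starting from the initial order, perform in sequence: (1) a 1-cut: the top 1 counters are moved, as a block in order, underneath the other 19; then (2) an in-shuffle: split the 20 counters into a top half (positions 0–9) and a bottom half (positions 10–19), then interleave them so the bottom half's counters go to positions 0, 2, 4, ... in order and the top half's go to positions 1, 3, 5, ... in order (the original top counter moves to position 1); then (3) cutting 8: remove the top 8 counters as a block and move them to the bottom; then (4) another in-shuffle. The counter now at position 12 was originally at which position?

Undo the operations in reverse order, starting from position 12:
  undo op 4 (in-shuffle, from bottom half): 12 ← 16
  undo op 3 (cut 8): 16 ← 4
  undo op 2 (in-shuffle, from bottom half): 4 ← 12
  undo op 1 (cut 1): 12 ← 13
So the counter at position 12 came from original position 13.

13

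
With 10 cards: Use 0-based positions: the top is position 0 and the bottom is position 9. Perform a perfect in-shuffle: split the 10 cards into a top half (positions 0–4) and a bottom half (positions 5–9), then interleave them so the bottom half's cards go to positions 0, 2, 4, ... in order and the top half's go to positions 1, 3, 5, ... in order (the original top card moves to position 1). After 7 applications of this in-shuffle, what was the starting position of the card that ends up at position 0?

7

Work backwards from position 0, undoing one in-shuffle at a time:
0 ← 5 ← 2 ← 6 ← 8 ← 9 ← 4 ← 7
So the card now at position 0 started at position 7.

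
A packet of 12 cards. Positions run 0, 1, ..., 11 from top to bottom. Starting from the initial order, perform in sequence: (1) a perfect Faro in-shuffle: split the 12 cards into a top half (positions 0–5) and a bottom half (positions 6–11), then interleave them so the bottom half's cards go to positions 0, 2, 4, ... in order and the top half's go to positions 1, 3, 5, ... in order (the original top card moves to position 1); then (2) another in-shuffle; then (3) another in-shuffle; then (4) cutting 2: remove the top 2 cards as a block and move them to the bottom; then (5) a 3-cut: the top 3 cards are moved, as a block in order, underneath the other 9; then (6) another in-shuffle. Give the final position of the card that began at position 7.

Track the card from position 7 forward through each operation:
  after op 1 (in-shuffle): 7 → 2
  after op 2 (in-shuffle): 2 → 5
  after op 3 (in-shuffle): 5 → 11
  after op 4 (cut 2): 11 → 9
  after op 5 (cut 3): 9 → 6
  after op 6 (in-shuffle): 6 → 0

0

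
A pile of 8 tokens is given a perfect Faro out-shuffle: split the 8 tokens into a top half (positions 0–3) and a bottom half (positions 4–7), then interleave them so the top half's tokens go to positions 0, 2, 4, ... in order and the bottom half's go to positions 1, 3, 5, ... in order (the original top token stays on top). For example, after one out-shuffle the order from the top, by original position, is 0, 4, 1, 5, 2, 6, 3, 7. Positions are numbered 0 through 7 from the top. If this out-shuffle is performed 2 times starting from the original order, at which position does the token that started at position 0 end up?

Position 0 is a fixed point of every out-shuffle, so the token never moves.

0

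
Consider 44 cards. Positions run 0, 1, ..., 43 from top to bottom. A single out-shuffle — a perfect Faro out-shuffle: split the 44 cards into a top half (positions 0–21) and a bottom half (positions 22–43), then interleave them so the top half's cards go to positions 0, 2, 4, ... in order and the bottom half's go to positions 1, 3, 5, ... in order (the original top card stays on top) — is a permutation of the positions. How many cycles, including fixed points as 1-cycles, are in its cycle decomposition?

5

Trace each unvisited position around until it returns:
(0) (1 2 4 8 16 32 ... len 14) (3 6 12 24 5 10 ... len 14) (7 14 28 13 26 9 ... len 14) (43)
5 cycles in total.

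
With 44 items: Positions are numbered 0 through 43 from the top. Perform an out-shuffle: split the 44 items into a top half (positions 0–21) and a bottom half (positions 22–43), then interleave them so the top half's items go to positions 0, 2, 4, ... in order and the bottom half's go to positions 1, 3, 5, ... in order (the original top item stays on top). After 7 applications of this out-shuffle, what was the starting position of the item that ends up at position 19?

24

Work backwards from position 19, undoing one out-shuffle at a time:
19 ← 31 ← 37 ← 40 ← 20 ← 10 ← 5 ← 24
So the item now at position 19 started at position 24.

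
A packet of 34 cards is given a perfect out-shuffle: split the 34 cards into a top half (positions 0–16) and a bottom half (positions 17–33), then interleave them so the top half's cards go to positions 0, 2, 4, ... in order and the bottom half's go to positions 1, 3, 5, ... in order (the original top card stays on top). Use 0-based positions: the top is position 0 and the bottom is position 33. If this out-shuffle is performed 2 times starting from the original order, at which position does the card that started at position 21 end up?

18

Track the card's position through each out-shuffle:
21 → 9 → 18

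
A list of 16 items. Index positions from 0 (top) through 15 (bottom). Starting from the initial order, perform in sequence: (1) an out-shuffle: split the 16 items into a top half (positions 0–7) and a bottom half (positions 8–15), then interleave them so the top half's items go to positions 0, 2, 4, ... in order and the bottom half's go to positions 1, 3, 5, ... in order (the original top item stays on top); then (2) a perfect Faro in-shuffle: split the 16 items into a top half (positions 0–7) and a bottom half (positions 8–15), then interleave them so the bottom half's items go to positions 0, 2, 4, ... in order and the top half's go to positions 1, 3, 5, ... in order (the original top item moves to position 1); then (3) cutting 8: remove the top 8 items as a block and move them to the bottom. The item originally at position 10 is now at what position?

3

Track the item from position 10 forward through each operation:
  after op 1 (out-shuffle): 10 → 5
  after op 2 (in-shuffle): 5 → 11
  after op 3 (cut 8): 11 → 3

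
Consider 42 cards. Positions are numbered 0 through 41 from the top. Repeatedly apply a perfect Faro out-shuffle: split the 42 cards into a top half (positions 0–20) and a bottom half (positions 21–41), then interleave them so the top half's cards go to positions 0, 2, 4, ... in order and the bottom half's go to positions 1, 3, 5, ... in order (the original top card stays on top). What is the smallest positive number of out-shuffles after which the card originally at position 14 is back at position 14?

Follow position 14 under repeated out-shuffles:
14 → 28 → 15 → 30 → 19 → 38 → 35 → 29 → 17 → 34 → 27 → 13 → 26 → 11 → 22 → 3 → 6 → 12 → 24 → 7 → 14
It first returns after 20 out-shuffles.

20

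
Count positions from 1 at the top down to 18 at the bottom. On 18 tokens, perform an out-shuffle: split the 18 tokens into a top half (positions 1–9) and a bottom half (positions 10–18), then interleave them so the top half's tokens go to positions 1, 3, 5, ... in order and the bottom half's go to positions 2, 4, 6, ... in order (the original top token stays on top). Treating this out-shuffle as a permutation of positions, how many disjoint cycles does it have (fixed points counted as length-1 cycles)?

4

Trace each unvisited position around until it returns:
(1) (2 3 5 9 17 16 14 10) (4 7 13 8 15 12 6 11) (18)
4 cycles in total.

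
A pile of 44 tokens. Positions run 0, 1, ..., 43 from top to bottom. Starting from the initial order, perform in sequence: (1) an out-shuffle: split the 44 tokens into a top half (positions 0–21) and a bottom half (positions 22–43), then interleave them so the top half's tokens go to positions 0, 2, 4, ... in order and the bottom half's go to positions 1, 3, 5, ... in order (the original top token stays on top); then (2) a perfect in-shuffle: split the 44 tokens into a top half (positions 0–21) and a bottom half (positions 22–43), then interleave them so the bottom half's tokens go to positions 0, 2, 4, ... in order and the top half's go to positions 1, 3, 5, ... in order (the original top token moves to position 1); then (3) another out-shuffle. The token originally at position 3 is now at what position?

26

Track the token from position 3 forward through each operation:
  after op 1 (out-shuffle): 3 → 6
  after op 2 (in-shuffle): 6 → 13
  after op 3 (out-shuffle): 13 → 26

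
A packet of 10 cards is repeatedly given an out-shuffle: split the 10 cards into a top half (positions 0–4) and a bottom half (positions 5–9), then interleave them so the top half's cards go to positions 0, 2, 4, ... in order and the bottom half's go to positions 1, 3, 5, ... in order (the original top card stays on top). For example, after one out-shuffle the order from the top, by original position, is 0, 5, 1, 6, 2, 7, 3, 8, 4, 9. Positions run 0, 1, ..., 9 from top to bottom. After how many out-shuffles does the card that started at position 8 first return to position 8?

6

Follow position 8 under repeated out-shuffles:
8 → 7 → 5 → 1 → 2 → 4 → 8
It first returns after 6 out-shuffles.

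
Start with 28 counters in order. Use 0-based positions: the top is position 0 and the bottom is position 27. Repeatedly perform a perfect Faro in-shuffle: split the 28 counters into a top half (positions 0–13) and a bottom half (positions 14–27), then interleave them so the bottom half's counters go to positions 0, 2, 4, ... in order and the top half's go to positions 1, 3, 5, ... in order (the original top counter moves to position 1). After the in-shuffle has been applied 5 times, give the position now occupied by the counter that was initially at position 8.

26

Track the counter's position through each in-shuffle:
8 → 17 → 6 → 13 → 27 → 26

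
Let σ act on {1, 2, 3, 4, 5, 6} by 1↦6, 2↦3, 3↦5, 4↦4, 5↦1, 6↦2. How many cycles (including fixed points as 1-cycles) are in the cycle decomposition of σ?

Cycle decomposition: (1 6 2 3 5) (4).
2 cycles.

2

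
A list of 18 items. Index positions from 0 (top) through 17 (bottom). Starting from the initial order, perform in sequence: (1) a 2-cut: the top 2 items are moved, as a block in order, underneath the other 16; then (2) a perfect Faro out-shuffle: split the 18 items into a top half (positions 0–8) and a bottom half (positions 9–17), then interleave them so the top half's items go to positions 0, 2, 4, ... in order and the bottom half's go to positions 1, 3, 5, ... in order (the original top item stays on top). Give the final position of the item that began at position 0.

15

Track the item from position 0 forward through each operation:
  after op 1 (cut 2): 0 → 16
  after op 2 (out-shuffle): 16 → 15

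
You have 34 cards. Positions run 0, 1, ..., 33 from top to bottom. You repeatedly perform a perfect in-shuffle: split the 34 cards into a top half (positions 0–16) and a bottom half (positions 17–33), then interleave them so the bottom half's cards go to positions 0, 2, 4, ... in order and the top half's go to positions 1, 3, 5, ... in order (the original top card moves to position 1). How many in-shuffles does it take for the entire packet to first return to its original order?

12

The in-shuffle permutes the 34 positions with cycle lengths [3, 3, 4, 12, 12].
Every card is home exactly when every cycle has completed a whole number of laps, i.e. after lcm(3, 4, 12) = 12 in-shuffles.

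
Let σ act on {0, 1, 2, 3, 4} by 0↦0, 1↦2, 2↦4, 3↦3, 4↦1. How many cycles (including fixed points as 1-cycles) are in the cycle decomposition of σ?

3

Cycle decomposition: (0) (1 2 4) (3).
3 cycles.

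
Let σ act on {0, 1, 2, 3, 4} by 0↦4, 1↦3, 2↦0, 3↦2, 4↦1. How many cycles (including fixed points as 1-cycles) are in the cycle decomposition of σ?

1

Cycle decomposition: (0 4 1 3 2).
1 cycle.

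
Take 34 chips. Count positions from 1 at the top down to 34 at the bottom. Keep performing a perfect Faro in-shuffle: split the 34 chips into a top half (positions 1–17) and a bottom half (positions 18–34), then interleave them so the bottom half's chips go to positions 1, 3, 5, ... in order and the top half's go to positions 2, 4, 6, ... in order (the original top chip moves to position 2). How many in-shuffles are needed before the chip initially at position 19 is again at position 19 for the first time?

12

Follow position 19 under repeated in-shuffles:
19 → 3 → 6 → 12 → 24 → 13 → 26 → 17 → 34 → 33 → 31 → 27 → 19
It first returns after 12 in-shuffles.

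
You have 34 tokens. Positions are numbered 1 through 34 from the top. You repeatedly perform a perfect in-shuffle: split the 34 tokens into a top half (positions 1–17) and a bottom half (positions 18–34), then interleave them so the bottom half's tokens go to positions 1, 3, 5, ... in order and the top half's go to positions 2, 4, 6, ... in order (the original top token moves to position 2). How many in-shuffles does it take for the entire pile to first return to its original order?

12

The in-shuffle permutes the 34 positions with cycle lengths [3, 3, 4, 12, 12].
Every token is home exactly when every cycle has completed a whole number of laps, i.e. after lcm(3, 4, 12) = 12 in-shuffles.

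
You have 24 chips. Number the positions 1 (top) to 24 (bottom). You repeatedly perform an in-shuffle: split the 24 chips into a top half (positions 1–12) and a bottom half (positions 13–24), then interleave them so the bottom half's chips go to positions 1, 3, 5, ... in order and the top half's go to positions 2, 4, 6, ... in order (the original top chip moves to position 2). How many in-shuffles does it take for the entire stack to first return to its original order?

The in-shuffle permutes the 24 positions with cycle lengths [4, 20].
Every chip is home exactly when every cycle has completed a whole number of laps, i.e. after lcm(4, 20) = 20 in-shuffles.

20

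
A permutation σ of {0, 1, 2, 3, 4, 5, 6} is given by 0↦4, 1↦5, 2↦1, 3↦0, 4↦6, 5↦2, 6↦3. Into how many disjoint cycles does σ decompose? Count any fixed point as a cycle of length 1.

2

Cycle decomposition: (0 4 6 3) (1 5 2).
2 cycles.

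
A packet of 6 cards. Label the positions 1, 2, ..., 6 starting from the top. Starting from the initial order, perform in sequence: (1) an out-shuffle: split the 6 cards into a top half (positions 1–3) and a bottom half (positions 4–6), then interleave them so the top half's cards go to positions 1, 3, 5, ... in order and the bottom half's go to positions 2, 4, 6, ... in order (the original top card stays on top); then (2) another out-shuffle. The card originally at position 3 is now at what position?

4

Track the card from position 3 forward through each operation:
  after op 1 (out-shuffle): 3 → 5
  after op 2 (out-shuffle): 5 → 4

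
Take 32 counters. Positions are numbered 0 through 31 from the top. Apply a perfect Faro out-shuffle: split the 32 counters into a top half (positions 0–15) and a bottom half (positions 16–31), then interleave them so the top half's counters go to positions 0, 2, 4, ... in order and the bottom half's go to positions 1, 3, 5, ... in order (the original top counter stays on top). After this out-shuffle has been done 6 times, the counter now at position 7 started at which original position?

19

Work backwards from position 7, undoing one out-shuffle at a time:
7 ← 19 ← 25 ← 28 ← 14 ← 7 ← 19
So the counter now at position 7 started at position 19.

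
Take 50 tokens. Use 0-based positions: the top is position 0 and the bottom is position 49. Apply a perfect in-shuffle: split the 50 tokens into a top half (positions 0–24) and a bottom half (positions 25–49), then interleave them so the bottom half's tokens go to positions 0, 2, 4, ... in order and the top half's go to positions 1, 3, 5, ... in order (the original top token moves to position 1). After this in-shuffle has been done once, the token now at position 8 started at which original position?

Work backwards from position 8, undoing one in-shuffle at a time:
8 ← 29
So the token now at position 8 started at position 29.

29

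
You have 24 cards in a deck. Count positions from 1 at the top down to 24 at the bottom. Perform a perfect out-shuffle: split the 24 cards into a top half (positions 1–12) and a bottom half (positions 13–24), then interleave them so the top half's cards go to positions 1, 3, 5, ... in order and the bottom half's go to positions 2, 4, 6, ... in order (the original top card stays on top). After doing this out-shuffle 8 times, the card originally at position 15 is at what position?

20

Track the card's position through each out-shuffle:
15 → 6 → 11 → 21 → 18 → 12 → 23 → 22 → 20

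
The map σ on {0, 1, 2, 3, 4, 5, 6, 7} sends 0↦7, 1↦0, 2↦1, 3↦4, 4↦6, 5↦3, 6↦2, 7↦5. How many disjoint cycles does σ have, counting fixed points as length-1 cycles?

1

Cycle decomposition: (0 7 5 3 4 6 2 1).
1 cycle.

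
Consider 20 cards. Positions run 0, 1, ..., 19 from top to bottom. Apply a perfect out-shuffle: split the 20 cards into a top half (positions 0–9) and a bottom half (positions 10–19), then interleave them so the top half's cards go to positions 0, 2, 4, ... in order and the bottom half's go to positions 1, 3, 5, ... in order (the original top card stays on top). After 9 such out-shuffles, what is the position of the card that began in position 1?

Track the card's position through each out-shuffle:
1 → 2 → 4 → 8 → 16 → 13 → 7 → 14 → 9 → 18

18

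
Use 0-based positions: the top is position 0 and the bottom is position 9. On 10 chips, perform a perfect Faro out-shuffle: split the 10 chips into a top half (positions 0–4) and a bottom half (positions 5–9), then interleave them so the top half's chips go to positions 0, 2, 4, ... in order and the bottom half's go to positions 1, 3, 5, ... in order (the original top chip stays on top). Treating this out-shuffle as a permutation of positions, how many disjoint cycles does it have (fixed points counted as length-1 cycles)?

Trace each unvisited position around until it returns:
(0) (1 2 4 8 7 5) (3 6) (9)
4 cycles in total.

4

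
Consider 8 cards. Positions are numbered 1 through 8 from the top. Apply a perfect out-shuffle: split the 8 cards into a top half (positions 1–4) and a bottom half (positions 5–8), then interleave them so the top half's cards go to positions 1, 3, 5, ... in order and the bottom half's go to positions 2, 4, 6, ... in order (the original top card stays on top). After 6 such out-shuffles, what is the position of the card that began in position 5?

5

Track the card's position through each out-shuffle:
5 → 2 → 3 → 5 → 2 → 3 → 5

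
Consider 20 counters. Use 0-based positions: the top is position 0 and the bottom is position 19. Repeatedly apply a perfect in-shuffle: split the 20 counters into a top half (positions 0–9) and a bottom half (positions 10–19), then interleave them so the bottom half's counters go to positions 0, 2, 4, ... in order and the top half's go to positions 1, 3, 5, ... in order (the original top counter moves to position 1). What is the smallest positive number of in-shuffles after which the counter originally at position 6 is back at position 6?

Follow position 6 under repeated in-shuffles:
6 → 13 → 6
It first returns after 2 in-shuffles.

2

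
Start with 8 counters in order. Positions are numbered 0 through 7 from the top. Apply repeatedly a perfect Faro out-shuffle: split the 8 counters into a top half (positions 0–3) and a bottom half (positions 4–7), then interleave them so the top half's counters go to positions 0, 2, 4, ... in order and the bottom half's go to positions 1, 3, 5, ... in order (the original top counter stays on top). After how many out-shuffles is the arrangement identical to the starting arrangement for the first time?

The out-shuffle permutes the 8 positions with cycle lengths [1, 1, 3, 3].
Every counter is home exactly when every cycle has completed a whole number of laps, i.e. after lcm(1, 3) = 3 out-shuffles.

3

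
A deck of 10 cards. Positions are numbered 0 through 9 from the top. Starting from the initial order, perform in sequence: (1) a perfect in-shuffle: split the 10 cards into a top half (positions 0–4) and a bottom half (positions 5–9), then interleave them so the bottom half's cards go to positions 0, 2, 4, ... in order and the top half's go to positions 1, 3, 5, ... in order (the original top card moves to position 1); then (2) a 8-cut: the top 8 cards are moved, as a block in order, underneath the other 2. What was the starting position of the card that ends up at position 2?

Undo the operations in reverse order, starting from position 2:
  undo op 2 (cut 8): 2 ← 0
  undo op 1 (in-shuffle, from bottom half): 0 ← 5
So the card at position 2 came from original position 5.

5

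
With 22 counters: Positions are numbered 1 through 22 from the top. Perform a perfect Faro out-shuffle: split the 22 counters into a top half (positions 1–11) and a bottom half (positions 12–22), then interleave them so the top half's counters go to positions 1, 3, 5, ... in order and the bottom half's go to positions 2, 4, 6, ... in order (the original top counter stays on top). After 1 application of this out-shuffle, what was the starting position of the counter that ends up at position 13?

Work backwards from position 13, undoing one out-shuffle at a time:
13 ← 7
So the counter now at position 13 started at position 7.

7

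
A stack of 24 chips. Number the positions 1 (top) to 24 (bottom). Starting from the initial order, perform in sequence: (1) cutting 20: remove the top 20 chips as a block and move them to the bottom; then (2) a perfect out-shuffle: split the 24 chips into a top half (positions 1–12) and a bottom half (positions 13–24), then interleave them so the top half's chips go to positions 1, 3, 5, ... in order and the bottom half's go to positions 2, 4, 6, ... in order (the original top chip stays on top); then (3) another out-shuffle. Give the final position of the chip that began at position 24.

Track the chip from position 24 forward through each operation:
  after op 1 (cut 20): 24 → 4
  after op 2 (out-shuffle): 4 → 7
  after op 3 (out-shuffle): 7 → 13

13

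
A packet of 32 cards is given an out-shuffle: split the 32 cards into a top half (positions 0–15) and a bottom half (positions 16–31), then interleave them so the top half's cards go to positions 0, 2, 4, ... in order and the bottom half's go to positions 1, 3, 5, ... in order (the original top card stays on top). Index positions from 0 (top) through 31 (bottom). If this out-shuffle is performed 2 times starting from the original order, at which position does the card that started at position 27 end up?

15

Track the card's position through each out-shuffle:
27 → 23 → 15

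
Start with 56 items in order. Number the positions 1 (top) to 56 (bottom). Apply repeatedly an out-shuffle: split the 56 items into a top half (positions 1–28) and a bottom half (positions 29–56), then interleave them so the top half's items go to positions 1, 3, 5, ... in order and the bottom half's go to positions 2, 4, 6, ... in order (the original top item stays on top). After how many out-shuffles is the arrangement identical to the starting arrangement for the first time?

20

The out-shuffle permutes the 56 positions with cycle lengths [1, 1, 4, 10, 20, 20].
Every item is home exactly when every cycle has completed a whole number of laps, i.e. after lcm(1, 4, 10, 20) = 20 out-shuffles.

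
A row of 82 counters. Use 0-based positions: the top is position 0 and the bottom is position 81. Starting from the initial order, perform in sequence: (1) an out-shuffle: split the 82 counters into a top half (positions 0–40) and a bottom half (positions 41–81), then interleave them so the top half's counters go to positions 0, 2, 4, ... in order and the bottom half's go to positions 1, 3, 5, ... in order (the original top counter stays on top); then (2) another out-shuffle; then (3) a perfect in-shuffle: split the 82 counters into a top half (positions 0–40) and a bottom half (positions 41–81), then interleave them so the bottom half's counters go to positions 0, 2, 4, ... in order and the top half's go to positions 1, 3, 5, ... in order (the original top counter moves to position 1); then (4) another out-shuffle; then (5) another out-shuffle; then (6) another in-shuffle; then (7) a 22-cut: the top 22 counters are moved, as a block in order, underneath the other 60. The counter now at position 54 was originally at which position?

76

Undo the operations in reverse order, starting from position 54:
  undo op 7 (cut 22): 54 ← 76
  undo op 6 (in-shuffle, from bottom half): 76 ← 79
  undo op 5 (out-shuffle, from bottom half): 79 ← 80
  undo op 4 (out-shuffle, from top half): 80 ← 40
  undo op 3 (in-shuffle, from bottom half): 40 ← 61
  undo op 2 (out-shuffle, from bottom half): 61 ← 71
  undo op 1 (out-shuffle, from bottom half): 71 ← 76
So the counter at position 54 came from original position 76.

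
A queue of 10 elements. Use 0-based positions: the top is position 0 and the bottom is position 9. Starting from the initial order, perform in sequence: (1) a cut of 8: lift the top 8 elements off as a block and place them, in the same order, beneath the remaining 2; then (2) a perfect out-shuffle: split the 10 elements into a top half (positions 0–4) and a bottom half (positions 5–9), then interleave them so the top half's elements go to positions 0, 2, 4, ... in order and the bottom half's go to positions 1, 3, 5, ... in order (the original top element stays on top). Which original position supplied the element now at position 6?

1

Undo the operations in reverse order, starting from position 6:
  undo op 2 (out-shuffle, from top half): 6 ← 3
  undo op 1 (cut 8): 3 ← 1
So the element at position 6 came from original position 1.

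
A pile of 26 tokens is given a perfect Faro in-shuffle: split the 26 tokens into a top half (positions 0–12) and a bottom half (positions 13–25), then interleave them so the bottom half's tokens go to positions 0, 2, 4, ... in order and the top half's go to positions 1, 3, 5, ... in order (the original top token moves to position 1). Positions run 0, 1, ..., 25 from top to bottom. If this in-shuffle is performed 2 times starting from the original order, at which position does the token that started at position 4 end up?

Track the token's position through each in-shuffle:
4 → 9 → 19

19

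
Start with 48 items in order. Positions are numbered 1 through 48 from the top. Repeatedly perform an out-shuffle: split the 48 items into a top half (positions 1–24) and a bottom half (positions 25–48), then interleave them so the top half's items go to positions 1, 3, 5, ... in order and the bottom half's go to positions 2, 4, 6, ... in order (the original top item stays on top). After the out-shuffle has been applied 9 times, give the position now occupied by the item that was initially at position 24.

Track the item's position through each out-shuffle:
24 → 47 → 46 → 44 → 40 → 32 → 16 → 31 → 14 → 27

27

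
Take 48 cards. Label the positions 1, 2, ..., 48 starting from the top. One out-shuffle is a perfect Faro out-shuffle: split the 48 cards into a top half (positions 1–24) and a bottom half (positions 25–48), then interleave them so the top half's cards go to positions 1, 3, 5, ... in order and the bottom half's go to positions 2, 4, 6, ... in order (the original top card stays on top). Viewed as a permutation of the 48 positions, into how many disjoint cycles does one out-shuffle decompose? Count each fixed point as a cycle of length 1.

Trace each unvisited position around until it returns:
(1) (2 3 5 9 17 33 ... len 23) (6 11 21 41 34 20 ... len 23) (48)
4 cycles in total.

4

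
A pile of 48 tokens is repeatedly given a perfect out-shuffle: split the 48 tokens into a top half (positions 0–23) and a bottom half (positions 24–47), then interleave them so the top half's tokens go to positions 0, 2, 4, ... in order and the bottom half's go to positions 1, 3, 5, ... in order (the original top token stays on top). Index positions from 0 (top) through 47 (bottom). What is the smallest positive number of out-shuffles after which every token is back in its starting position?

The out-shuffle permutes the 48 positions with cycle lengths [1, 1, 23, 23].
Every token is home exactly when every cycle has completed a whole number of laps, i.e. after lcm(1, 23) = 23 out-shuffles.

23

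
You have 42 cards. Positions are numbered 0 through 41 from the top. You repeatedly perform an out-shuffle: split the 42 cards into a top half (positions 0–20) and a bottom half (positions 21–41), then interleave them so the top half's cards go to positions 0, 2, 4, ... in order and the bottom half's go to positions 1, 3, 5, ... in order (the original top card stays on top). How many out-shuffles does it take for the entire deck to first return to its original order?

20

The out-shuffle permutes the 42 positions with cycle lengths [1, 1, 20, 20].
Every card is home exactly when every cycle has completed a whole number of laps, i.e. after lcm(1, 20) = 20 out-shuffles.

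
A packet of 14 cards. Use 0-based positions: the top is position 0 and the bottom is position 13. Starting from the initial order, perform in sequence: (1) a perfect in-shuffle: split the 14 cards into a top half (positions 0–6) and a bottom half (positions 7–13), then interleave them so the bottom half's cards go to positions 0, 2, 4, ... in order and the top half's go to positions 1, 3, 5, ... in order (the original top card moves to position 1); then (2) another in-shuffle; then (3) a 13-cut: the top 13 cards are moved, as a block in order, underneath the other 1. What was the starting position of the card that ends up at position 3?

Undo the operations in reverse order, starting from position 3:
  undo op 3 (cut 13): 3 ← 2
  undo op 2 (in-shuffle, from bottom half): 2 ← 8
  undo op 1 (in-shuffle, from bottom half): 8 ← 11
So the card at position 3 came from original position 11.

11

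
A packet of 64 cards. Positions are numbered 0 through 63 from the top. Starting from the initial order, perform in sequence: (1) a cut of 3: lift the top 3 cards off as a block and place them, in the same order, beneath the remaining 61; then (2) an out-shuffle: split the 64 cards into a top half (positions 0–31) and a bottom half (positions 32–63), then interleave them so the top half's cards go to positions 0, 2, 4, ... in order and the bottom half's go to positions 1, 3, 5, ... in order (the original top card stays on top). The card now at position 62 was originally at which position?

34

Undo the operations in reverse order, starting from position 62:
  undo op 2 (out-shuffle, from top half): 62 ← 31
  undo op 1 (cut 3): 31 ← 34
So the card at position 62 came from original position 34.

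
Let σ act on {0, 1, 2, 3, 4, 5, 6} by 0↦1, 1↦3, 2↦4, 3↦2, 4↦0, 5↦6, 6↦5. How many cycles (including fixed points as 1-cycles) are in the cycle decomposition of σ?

Cycle decomposition: (0 1 3 2 4) (5 6).
2 cycles.

2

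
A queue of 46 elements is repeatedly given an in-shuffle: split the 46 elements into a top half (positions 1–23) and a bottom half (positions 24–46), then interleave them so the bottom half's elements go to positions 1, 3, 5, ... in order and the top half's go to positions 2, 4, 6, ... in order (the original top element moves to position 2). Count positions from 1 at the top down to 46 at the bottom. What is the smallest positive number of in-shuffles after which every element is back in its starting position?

23

The in-shuffle permutes the 46 positions with cycle lengths [23, 23].
Every element is home exactly when every cycle has completed a whole number of laps, i.e. after lcm(23) = 23 in-shuffles.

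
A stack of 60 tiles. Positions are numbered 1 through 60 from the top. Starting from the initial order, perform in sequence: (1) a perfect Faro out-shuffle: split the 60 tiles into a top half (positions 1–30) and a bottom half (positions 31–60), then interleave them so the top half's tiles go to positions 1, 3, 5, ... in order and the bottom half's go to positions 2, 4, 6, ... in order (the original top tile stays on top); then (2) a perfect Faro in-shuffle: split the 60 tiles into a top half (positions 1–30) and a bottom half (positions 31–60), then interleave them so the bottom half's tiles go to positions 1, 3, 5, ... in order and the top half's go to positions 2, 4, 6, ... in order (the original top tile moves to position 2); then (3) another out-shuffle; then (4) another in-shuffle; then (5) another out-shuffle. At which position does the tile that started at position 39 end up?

Track the tile from position 39 forward through each operation:
  after op 1 (out-shuffle): 39 → 18
  after op 2 (in-shuffle): 18 → 36
  after op 3 (out-shuffle): 36 → 12
  after op 4 (in-shuffle): 12 → 24
  after op 5 (out-shuffle): 24 → 47

47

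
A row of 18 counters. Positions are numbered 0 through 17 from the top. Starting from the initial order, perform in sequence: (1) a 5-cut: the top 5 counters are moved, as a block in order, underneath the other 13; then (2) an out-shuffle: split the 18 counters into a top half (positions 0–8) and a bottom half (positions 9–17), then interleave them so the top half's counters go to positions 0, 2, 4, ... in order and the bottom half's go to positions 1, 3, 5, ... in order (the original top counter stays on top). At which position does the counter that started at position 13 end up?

Track the counter from position 13 forward through each operation:
  after op 1 (cut 5): 13 → 8
  after op 2 (out-shuffle): 8 → 16

16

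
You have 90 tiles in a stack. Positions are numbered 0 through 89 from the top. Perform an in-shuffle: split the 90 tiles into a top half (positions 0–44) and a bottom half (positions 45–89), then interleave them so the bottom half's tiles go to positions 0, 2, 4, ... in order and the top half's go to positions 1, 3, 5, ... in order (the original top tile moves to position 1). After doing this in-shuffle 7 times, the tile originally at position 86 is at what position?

Track the tile's position through each in-shuffle:
86 → 82 → 74 → 58 → 26 → 53 → 16 → 33

33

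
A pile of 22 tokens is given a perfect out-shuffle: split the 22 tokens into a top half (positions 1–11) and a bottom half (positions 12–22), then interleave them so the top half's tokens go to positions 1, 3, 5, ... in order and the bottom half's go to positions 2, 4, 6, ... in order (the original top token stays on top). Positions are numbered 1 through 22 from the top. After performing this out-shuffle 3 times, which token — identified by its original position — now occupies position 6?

Work backwards from position 6, undoing one out-shuffle at a time:
6 ← 14 ← 18 ← 20
So the token now at position 6 started at position 20.

20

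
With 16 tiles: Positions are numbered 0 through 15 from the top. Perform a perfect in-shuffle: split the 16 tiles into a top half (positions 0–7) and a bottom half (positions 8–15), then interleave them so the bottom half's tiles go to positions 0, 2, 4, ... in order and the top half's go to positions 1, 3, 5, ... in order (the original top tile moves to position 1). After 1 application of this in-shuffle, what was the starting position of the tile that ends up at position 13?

6

Work backwards from position 13, undoing one in-shuffle at a time:
13 ← 6
So the tile now at position 13 started at position 6.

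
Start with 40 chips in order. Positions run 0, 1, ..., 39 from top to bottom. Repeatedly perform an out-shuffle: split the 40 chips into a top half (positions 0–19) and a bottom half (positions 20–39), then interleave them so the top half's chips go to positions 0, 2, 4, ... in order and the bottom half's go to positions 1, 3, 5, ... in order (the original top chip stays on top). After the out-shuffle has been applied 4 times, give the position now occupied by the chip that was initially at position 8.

Track the chip's position through each out-shuffle:
8 → 16 → 32 → 25 → 11

11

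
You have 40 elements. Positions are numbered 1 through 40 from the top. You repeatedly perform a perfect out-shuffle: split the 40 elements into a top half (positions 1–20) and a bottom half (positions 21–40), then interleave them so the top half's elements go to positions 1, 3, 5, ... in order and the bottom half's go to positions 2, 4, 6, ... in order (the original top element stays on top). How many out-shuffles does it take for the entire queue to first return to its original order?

12

The out-shuffle permutes the 40 positions with cycle lengths [1, 1, 2, 12, 12, 12].
Every element is home exactly when every cycle has completed a whole number of laps, i.e. after lcm(1, 2, 12) = 12 out-shuffles.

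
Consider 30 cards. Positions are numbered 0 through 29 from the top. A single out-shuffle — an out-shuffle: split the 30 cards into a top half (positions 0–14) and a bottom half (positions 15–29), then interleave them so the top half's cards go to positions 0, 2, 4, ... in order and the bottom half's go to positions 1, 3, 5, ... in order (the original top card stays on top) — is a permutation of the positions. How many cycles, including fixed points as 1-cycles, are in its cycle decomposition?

Trace each unvisited position around until it returns:
(0) (1 2 4 8 16 3 ... len 28) (29)
3 cycles in total.

3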